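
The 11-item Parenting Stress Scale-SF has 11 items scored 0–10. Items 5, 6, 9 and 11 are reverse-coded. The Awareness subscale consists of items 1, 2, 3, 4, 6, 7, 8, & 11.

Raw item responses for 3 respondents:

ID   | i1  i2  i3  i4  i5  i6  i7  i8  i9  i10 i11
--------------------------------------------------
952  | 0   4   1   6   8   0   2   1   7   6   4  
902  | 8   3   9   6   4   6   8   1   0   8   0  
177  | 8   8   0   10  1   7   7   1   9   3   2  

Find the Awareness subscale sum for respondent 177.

45

Respondent 177 raw: 8, 8, 0, 10, 1, 7, 7, 1, 9, 3, 2.
Awareness items: 1, 2, 3, 4, 6, 7, 8, 11.
Reverse-coded (reverse-coded value = 10 − response):
  item 1: 8
  item 2: 8
  item 3: 0
  item 4: 10
  item 6: 10 − 7 = 3
  item 7: 7
  item 8: 1
  item 11: 10 − 2 = 8
Sum = 8 + 8 + 0 + 10 + 3 + 7 + 1 + 8 = 45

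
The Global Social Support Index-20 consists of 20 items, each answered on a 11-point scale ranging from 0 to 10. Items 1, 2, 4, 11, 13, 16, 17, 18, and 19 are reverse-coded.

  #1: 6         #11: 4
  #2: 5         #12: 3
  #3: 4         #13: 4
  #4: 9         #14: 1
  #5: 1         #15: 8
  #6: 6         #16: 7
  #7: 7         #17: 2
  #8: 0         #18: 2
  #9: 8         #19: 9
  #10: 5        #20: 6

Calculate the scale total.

Raw sum = 97. Reverse-coded items: 1, 2, 4, 11, 13, 16, 17, 18, 19; their raw sum = 48.
Each reversal replaces raw with 10 − raw, changing the total by 10 − 2·raw per item.
Total = 97 + 9·10 − 2·48 = 97 + 90 − 96 = 91

91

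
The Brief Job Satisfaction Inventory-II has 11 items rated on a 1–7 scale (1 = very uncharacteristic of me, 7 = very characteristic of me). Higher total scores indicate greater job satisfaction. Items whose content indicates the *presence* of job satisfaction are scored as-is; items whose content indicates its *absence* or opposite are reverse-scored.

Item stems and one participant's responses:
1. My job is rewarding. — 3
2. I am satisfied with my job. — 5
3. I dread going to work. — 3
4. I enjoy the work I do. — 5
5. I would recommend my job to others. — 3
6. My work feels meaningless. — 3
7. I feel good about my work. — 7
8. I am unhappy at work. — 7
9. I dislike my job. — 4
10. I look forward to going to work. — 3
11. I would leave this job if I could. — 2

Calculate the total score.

47

Items 3, 6, 8, 9, 11 describe the absence/opposite of job satisfaction → reverse-score.
on a 1–7 scale, reversed = 8 − raw.
  item 1: 3
  item 2: 5
  item 3: 8 − 3 = 5
  item 4: 5
  item 5: 3
  item 6: 8 − 3 = 5
  item 7: 7
  item 8: 8 − 7 = 1
  item 9: 8 − 4 = 4
  item 10: 3
  item 11: 8 − 2 = 6
Total = 3 + 5 + 5 + 5 + 3 + 5 + 7 + 1 + 4 + 3 + 6 = 47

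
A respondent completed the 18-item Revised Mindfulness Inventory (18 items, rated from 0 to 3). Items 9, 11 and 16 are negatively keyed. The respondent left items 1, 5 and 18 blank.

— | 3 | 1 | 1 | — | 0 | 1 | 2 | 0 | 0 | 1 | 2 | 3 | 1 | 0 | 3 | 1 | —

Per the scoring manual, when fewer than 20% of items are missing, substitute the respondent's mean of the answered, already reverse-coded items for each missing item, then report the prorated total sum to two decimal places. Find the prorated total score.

Reverse-coded (reversed = (0+3) − raw = 3 − raw):
  item 9: 3 − 0 = 3
  item 11: 3 − 1 = 2
  item 16: 3 − 3 = 0
Completed scored items (15 of 18): 3, 1, 1, 0, 1, 2, 3, 0, 2, 2, 3, 1, 0, 0, 1; sum = 20.
Person mean = 20 / 15 ≈ 1.3333
Prorated total = (20 / 15) × 18 = 24.00 (to 2 dp)

24.00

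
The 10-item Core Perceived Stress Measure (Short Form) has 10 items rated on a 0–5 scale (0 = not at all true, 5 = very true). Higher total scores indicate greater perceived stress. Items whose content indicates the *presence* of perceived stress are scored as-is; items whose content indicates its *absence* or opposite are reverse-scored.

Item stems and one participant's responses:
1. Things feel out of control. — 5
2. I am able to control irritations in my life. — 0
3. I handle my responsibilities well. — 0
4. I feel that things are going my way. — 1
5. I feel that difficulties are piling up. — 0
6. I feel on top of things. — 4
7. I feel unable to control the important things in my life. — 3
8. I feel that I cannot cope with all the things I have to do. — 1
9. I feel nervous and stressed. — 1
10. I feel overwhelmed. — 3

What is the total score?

28

Items 2, 3, 4, 6 describe the absence/opposite of perceived stress → reverse-score.
reversed = (0+5) − raw = 5 − raw.
  item 1: 5
  item 2: 5 − 0 = 5
  item 3: 5 − 0 = 5
  item 4: 5 − 1 = 4
  item 5: 0
  item 6: 5 − 4 = 1
  item 7: 3
  item 8: 1
  item 9: 1
  item 10: 3
Total = 5 + 5 + 5 + 4 + 0 + 1 + 3 + 1 + 1 + 3 = 28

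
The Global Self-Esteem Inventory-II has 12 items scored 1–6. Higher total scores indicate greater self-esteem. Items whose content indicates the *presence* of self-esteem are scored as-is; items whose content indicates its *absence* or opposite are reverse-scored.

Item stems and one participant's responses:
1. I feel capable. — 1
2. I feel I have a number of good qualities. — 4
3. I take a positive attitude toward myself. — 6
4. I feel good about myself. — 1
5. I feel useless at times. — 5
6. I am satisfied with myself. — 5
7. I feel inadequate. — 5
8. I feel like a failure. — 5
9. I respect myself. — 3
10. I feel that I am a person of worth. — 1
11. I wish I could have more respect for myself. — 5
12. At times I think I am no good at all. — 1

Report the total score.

Items 5, 7, 8, 11, 12 describe the absence/opposite of self-esteem → reverse-score.
on a 1–6 scale, reversed = 7 − raw.
  item 1: 1
  item 2: 4
  item 3: 6
  item 4: 1
  item 5: 7 − 5 = 2
  item 6: 5
  item 7: 7 − 5 = 2
  item 8: 7 − 5 = 2
  item 9: 3
  item 10: 1
  item 11: 7 − 5 = 2
  item 12: 7 − 1 = 6
Total = 1 + 4 + 6 + 1 + 2 + 5 + 2 + 2 + 3 + 1 + 2 + 6 = 35

35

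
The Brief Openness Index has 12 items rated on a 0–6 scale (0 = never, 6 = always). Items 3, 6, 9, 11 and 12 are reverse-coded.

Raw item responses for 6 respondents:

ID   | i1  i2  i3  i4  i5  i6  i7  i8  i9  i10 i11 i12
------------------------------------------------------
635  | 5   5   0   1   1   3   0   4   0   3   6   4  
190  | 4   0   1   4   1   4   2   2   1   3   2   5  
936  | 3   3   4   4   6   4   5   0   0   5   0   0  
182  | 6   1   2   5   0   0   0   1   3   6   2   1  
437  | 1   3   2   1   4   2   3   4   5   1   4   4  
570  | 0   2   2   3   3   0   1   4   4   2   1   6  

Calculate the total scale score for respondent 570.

32

Respondent 570 raw: 0, 2, 2, 3, 3, 0, 1, 4, 4, 2, 1, 6.
Reverse-coded (reverse-coded value = 6 − response):
  item 1: 0
  item 2: 2
  item 3: 6 − 2 = 4
  item 4: 3
  item 5: 3
  item 6: 6 − 0 = 6
  item 7: 1
  item 8: 4
  item 9: 6 − 4 = 2
  item 10: 2
  item 11: 6 − 1 = 5
  item 12: 6 − 6 = 0
Sum = 0 + 2 + 4 + 3 + 3 + 6 + 1 + 4 + 2 + 2 + 5 + 0 = 32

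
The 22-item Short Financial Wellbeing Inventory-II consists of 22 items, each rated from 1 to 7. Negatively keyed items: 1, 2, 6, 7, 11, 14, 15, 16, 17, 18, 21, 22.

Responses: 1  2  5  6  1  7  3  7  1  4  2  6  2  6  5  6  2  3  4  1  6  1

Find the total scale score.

89

Apply reverse scoring (on a 1–7 scale, reversed = 8 − raw):
  item 1: 8 − 1 = 7
  item 2: 8 − 2 = 6
  item 6: 8 − 7 = 1
  item 7: 8 − 3 = 5
  item 11: 8 − 2 = 6
  item 14: 8 − 6 = 2
  item 15: 8 − 5 = 3
  item 16: 8 − 6 = 2
  item 17: 8 − 2 = 6
  item 18: 8 − 3 = 5
  item 21: 8 − 6 = 2
  item 22: 8 − 1 = 7
After reverse-coding: 7, 6, 5, 6, 1, 1, 5, 7, 1, 4, 6, 6, 2, 2, 3, 2, 6, 5, 4, 1, 2, 7
Total = 7 + 6 + 5 + 6 + 1 + 1 + 5 + 7 + 1 + 4 + 6 + 6 + 2 + 2 + 3 + 2 + 6 + 5 + 4 + 1 + 2 + 7 = 89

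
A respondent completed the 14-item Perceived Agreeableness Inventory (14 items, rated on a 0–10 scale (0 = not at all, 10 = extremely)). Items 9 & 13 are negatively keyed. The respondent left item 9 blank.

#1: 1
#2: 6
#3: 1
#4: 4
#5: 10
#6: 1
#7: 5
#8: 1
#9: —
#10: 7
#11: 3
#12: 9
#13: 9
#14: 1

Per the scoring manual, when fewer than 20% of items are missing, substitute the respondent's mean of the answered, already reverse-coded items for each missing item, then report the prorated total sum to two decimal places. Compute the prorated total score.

Reverse-coded (on a 0–10 scale, reversed = 10 − raw):
  item 13: 10 − 9 = 1
Completed scored items (13 of 14): 1, 6, 1, 4, 10, 1, 5, 1, 7, 3, 9, 1, 1; sum = 50.
Person mean = 50 / 13 ≈ 3.8462
Prorated total = (50 / 13) × 14 = 53.85 (to 2 dp)

53.85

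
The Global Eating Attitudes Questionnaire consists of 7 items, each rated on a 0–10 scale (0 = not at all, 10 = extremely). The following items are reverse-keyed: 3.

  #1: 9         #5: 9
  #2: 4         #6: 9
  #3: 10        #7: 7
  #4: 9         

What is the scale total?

Reverse-coded items (reverse-coded value = 10 − response):
  item 3: 10 − 10 = 0
Scored items: 9, 4, 0, 9, 9, 9, 7
Total = 9 + 4 + 0 + 9 + 9 + 9 + 7 = 47

47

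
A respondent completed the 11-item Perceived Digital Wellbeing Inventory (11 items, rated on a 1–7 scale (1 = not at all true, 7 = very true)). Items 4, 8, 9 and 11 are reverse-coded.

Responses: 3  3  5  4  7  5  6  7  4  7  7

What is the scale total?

Raw sum = 58. Reverse-coded items: 4, 8, 9, 11; their raw sum = 22.
Each reversal replaces raw with 8 − raw, changing the total by 8 − 2·raw per item.
Total = 58 + 4·8 − 2·22 = 58 + 32 − 44 = 46

46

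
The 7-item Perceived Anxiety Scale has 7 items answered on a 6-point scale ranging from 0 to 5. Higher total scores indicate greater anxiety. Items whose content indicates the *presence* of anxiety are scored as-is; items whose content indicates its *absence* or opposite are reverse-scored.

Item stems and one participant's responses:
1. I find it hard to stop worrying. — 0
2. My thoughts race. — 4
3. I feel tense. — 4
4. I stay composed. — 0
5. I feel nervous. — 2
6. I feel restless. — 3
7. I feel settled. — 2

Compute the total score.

21

Items 4, 7 describe the absence/opposite of anxiety → reverse-score.
reverse-coded value = 5 − response.
  item 1: 0
  item 2: 4
  item 3: 4
  item 4: 5 − 0 = 5
  item 5: 2
  item 6: 3
  item 7: 5 − 2 = 3
Total = 0 + 4 + 4 + 5 + 2 + 3 + 3 = 21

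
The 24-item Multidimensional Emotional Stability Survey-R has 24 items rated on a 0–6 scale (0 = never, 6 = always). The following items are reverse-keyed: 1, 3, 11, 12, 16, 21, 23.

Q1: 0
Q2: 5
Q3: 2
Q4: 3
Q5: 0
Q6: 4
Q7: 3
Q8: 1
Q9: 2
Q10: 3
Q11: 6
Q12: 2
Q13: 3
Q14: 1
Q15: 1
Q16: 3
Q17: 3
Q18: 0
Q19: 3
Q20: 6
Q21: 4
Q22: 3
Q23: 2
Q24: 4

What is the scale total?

Reverse-keyed items use 6 − raw:
  item 1: 6 − 0 = 6
  item 3: 6 − 2 = 4
  item 11: 6 − 6 = 0
  item 12: 6 − 2 = 4
  item 16: 6 − 3 = 3
  item 21: 6 − 4 = 2
  item 23: 6 − 2 = 4
After reverse-coding: 6, 5, 4, 3, 0, 4, 3, 1, 2, 3, 0, 4, 3, 1, 1, 3, 3, 0, 3, 6, 2, 3, 4, 4
Total = 6 + 5 + 4 + 3 + 0 + 4 + 3 + 1 + 2 + 3 + 0 + 4 + 3 + 1 + 1 + 3 + 3 + 0 + 3 + 6 + 2 + 3 + 4 + 4 = 68

68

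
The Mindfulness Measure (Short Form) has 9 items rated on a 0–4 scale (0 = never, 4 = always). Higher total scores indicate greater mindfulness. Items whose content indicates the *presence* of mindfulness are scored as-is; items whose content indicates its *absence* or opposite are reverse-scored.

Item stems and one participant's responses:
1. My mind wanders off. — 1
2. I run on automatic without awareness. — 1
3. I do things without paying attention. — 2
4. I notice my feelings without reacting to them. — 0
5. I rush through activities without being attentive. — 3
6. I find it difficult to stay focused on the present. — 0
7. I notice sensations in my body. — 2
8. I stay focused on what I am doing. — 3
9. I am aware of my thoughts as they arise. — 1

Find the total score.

Items 1, 2, 3, 5, 6 describe the absence/opposite of mindfulness → reverse-score.
reversed = (0+4) − raw = 4 − raw.
  item 1: 4 − 1 = 3
  item 2: 4 − 1 = 3
  item 3: 4 − 2 = 2
  item 4: 0
  item 5: 4 − 3 = 1
  item 6: 4 − 0 = 4
  item 7: 2
  item 8: 3
  item 9: 1
Total = 3 + 3 + 2 + 0 + 1 + 4 + 2 + 3 + 1 = 19

19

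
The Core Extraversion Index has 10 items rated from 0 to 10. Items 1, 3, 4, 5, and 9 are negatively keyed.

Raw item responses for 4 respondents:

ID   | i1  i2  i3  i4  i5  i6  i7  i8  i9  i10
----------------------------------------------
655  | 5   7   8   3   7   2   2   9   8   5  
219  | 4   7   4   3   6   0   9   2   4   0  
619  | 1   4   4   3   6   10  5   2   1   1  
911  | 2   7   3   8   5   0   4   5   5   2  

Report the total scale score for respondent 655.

44

Respondent 655 raw: 5, 7, 8, 3, 7, 2, 2, 9, 8, 5.
Reverse-coded (on a 0–10 scale, reversed = 10 − raw):
  item 1: 10 − 5 = 5
  item 2: 7
  item 3: 10 − 8 = 2
  item 4: 10 − 3 = 7
  item 5: 10 − 7 = 3
  item 6: 2
  item 7: 2
  item 8: 9
  item 9: 10 − 8 = 2
  item 10: 5
Sum = 5 + 7 + 2 + 7 + 3 + 2 + 2 + 9 + 2 + 5 = 44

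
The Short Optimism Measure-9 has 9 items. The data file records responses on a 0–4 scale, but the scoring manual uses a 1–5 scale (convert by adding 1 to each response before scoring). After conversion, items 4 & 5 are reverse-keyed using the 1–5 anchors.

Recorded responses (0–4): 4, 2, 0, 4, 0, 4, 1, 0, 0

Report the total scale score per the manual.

24

Convert to 1–5: 5, 3, 1, 5, 1, 5, 2, 1, 1
Reverse-coded (reverse-coded value = 6 − response):
  item 4: 6 − 5 = 1
  item 5: 6 − 1 = 5
Scored: 5, 3, 1, 1, 5, 5, 2, 1, 1
Total = 24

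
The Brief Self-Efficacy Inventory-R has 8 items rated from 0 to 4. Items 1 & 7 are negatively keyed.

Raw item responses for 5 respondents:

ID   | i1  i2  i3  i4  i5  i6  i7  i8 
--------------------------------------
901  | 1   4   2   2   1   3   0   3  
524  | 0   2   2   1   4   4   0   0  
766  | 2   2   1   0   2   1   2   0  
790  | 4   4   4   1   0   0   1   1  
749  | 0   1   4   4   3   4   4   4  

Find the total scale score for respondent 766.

10

Respondent 766 raw: 2, 2, 1, 0, 2, 1, 2, 0.
Reverse-coded (reversed = (0+4) − raw = 4 − raw):
  item 1: 4 − 2 = 2
  item 2: 2
  item 3: 1
  item 4: 0
  item 5: 2
  item 6: 1
  item 7: 4 − 2 = 2
  item 8: 0
Sum = 2 + 2 + 1 + 0 + 2 + 1 + 2 + 0 = 10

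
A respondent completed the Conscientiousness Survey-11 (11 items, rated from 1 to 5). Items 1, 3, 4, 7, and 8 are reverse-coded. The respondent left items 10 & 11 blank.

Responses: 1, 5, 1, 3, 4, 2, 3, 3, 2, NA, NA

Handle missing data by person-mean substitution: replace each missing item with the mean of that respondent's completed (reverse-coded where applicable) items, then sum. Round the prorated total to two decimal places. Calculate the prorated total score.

39.11

Reverse-coded (on a 1–5 scale, reversed = 6 − raw):
  item 1: 6 − 1 = 5
  item 3: 6 − 1 = 5
  item 4: 6 − 3 = 3
  item 7: 6 − 3 = 3
  item 8: 6 − 3 = 3
Completed scored items (9 of 11): 5, 5, 5, 3, 4, 2, 3, 3, 2; sum = 32.
Person mean = 32 / 9 ≈ 3.5556
Prorated total = (32 / 9) × 11 = 39.11 (to 2 dp)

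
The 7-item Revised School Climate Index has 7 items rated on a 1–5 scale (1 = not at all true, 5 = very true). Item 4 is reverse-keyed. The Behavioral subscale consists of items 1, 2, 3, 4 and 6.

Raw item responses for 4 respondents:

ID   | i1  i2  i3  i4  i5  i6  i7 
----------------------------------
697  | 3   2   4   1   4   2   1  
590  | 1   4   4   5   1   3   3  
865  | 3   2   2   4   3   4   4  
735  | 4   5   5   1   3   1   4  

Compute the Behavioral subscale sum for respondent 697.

16

Respondent 697 raw: 3, 2, 4, 1, 4, 2, 1.
Behavioral items: 1, 2, 3, 4, 6.
Reverse-coded (reverse-coded value = 6 − response):
  item 1: 3
  item 2: 2
  item 3: 4
  item 4: 6 − 1 = 5
  item 6: 2
Sum = 3 + 2 + 4 + 5 + 2 = 16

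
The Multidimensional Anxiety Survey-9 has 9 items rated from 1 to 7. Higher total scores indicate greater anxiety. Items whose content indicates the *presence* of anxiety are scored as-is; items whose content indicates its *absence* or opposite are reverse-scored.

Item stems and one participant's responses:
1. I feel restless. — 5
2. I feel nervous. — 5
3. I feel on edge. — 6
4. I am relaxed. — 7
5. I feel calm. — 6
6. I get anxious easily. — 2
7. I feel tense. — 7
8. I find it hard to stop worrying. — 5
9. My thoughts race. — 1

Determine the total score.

Items 4, 5 describe the absence/opposite of anxiety → reverse-score.
on a 1–7 scale, reversed = 8 − raw.
  item 1: 5
  item 2: 5
  item 3: 6
  item 4: 8 − 7 = 1
  item 5: 8 − 6 = 2
  item 6: 2
  item 7: 7
  item 8: 5
  item 9: 1
Total = 5 + 5 + 6 + 1 + 2 + 2 + 7 + 5 + 1 = 34

34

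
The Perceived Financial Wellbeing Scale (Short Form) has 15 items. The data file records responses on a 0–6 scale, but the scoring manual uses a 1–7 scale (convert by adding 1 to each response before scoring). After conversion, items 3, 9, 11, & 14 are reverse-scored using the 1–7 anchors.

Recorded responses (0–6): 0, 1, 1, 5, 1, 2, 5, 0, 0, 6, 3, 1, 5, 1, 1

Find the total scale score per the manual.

Convert to 1–7: 1, 2, 2, 6, 2, 3, 6, 1, 1, 7, 4, 2, 6, 2, 2
Reverse-coded (reverse-coded value = 8 − response):
  item 3: 8 − 2 = 6
  item 9: 8 − 1 = 7
  item 11: 8 − 4 = 4
  item 14: 8 − 2 = 6
Scored: 1, 2, 6, 6, 2, 3, 6, 1, 7, 7, 4, 2, 6, 6, 2
Total = 61

61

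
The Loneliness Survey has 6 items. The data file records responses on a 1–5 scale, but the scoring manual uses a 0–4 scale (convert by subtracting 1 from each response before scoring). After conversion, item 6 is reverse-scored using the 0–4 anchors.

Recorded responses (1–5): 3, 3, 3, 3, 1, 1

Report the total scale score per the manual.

Convert to 0–4: 2, 2, 2, 2, 0, 0
Reverse-coded (on a 0–4 scale, reversed = 4 − raw):
  item 6: 4 − 0 = 4
Scored: 2, 2, 2, 2, 0, 4
Total = 12

12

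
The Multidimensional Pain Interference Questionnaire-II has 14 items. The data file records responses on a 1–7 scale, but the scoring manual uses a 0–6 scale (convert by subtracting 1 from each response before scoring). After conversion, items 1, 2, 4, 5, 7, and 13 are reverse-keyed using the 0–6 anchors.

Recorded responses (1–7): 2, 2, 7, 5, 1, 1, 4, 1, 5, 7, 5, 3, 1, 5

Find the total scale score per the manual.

53

Convert to 0–6: 1, 1, 6, 4, 0, 0, 3, 0, 4, 6, 4, 2, 0, 4
Reverse-coded (reverse-coded value = 6 − response):
  item 1: 6 − 1 = 5
  item 2: 6 − 1 = 5
  item 4: 6 − 4 = 2
  item 5: 6 − 0 = 6
  item 7: 6 − 3 = 3
  item 13: 6 − 0 = 6
Scored: 5, 5, 6, 2, 6, 0, 3, 0, 4, 6, 4, 2, 6, 4
Total = 53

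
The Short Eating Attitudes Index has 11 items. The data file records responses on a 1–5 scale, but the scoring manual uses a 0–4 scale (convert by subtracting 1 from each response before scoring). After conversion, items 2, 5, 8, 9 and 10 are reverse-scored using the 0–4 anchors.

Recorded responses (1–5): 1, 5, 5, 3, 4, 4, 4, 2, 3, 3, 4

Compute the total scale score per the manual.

23

Convert to 0–4: 0, 4, 4, 2, 3, 3, 3, 1, 2, 2, 3
Reverse-coded (on a 0–4 scale, reversed = 4 − raw):
  item 2: 4 − 4 = 0
  item 5: 4 − 3 = 1
  item 8: 4 − 1 = 3
  item 9: 4 − 2 = 2
  item 10: 4 − 2 = 2
Scored: 0, 0, 4, 2, 1, 3, 3, 3, 2, 2, 3
Total = 23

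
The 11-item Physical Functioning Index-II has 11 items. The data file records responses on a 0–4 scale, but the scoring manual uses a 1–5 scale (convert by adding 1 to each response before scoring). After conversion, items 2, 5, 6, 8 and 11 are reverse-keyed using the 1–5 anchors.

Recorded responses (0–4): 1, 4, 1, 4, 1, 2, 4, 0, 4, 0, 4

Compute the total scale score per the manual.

Convert to 1–5: 2, 5, 2, 5, 2, 3, 5, 1, 5, 1, 5
Reverse-coded (on a 1–5 scale, reversed = 6 − raw):
  item 2: 6 − 5 = 1
  item 5: 6 − 2 = 4
  item 6: 6 − 3 = 3
  item 8: 6 − 1 = 5
  item 11: 6 − 5 = 1
Scored: 2, 1, 2, 5, 4, 3, 5, 5, 5, 1, 1
Total = 34

34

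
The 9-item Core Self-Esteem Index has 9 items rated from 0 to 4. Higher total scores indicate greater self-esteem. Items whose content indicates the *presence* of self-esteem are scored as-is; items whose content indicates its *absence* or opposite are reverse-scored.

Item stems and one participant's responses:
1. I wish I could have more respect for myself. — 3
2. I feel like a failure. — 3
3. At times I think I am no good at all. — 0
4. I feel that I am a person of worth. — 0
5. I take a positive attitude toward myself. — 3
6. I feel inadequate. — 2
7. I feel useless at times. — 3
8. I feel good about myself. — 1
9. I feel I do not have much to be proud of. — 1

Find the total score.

16

Items 1, 2, 3, 6, 7, 9 describe the absence/opposite of self-esteem → reverse-score.
reverse-coded value = 4 − response.
  item 1: 4 − 3 = 1
  item 2: 4 − 3 = 1
  item 3: 4 − 0 = 4
  item 4: 0
  item 5: 3
  item 6: 4 − 2 = 2
  item 7: 4 − 3 = 1
  item 8: 1
  item 9: 4 − 1 = 3
Total = 1 + 1 + 4 + 0 + 3 + 2 + 1 + 1 + 3 = 16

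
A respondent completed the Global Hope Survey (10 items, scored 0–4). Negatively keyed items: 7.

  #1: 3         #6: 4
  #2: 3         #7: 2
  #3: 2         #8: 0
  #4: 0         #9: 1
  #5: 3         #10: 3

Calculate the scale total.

21

Raw sum = 21. Negatively keyed items: 7; their raw sum = 2.
Each reversal replaces raw with 4 − raw, changing the total by 4 − 2·raw per item.
Total = 21 + 1·4 − 2·2 = 21 + 4 − 4 = 21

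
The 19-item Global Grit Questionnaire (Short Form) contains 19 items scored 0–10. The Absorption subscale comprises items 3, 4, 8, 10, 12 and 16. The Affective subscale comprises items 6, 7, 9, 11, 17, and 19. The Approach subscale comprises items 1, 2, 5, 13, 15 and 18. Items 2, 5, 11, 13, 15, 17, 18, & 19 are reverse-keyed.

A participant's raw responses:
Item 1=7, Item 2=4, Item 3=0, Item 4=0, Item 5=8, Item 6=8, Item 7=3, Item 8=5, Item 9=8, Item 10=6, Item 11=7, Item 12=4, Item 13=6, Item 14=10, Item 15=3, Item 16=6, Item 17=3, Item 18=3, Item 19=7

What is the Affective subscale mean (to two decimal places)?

Affective items: 6, 7, 9, 11, 17, 19.
Of these, items 11, 17 and 19 are reverse-keyed; reversed = (0+10) − raw = 10 − raw.
  item 6: 8
  item 7: 3
  item 9: 8
  item 11: 10 − 7 = 3
  item 17: 10 − 3 = 7
  item 19: 10 − 7 = 3
Sum = 8 + 3 + 8 + 3 + 7 + 3 = 32
Mean = 32 / 6 = 5.33

5.33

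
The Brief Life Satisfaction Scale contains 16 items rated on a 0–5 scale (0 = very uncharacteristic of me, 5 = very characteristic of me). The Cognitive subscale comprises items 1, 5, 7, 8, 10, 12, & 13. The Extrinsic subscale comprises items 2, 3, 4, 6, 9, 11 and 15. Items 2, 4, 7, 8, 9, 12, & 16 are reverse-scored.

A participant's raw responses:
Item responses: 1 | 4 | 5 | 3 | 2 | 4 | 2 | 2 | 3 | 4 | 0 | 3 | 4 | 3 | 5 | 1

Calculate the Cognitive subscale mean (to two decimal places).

Cognitive items: 1, 5, 7, 8, 10, 12, 13.
Of these, items 7, 8, and 12 are reverse-scored; reverse-coded value = 5 − response.
  item 1: 1
  item 5: 2
  item 7: 5 − 2 = 3
  item 8: 5 − 2 = 3
  item 10: 4
  item 12: 5 − 3 = 2
  item 13: 4
Sum = 1 + 2 + 3 + 3 + 4 + 2 + 4 = 19
Mean = 19 / 7 = 2.71

2.71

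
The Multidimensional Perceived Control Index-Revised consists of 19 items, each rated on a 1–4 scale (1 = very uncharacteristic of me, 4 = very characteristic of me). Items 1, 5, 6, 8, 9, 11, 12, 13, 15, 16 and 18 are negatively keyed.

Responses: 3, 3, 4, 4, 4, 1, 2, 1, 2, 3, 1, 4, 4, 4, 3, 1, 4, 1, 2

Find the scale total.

Raw sum = 51. Negatively keyed items: 1, 5, 6, 8, 9, 11, 12, 13, 15, 16, 18; their raw sum = 25.
Each reversal replaces raw with 5 − raw, changing the total by 5 − 2·raw per item.
Total = 51 + 11·5 − 2·25 = 51 + 55 − 50 = 56

56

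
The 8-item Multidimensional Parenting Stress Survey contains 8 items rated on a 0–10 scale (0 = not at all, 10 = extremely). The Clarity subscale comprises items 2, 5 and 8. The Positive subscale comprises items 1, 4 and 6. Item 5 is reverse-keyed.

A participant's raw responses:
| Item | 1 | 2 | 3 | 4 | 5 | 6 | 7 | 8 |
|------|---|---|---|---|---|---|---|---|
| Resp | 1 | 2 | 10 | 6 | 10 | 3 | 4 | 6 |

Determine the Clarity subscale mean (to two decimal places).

Clarity items: 2, 5, 8.
Of these, item 5 is reverse-keyed; reverse-coded value = 10 − response.
  item 2: 2
  item 5: 10 − 10 = 0
  item 8: 6
Sum = 2 + 0 + 6 = 8
Mean = 8 / 3 = 2.67

2.67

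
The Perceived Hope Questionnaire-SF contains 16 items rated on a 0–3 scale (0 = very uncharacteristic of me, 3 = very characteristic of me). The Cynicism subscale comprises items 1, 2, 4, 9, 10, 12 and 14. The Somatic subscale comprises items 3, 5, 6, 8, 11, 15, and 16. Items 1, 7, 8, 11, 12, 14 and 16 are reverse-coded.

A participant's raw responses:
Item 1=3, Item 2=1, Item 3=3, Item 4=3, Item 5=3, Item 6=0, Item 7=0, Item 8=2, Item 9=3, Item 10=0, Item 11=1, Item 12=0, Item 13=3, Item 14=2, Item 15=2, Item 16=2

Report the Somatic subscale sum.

12

Somatic items: 3, 5, 6, 8, 11, 15, 16.
Of these, items 8, 11, and 16 are reverse-coded; on a 0–3 scale, reversed = 3 − raw.
  item 3: 3
  item 5: 3
  item 6: 0
  item 8: 3 − 2 = 1
  item 11: 3 − 1 = 2
  item 15: 2
  item 16: 3 − 2 = 1
Sum = 3 + 3 + 0 + 1 + 2 + 2 + 1 = 12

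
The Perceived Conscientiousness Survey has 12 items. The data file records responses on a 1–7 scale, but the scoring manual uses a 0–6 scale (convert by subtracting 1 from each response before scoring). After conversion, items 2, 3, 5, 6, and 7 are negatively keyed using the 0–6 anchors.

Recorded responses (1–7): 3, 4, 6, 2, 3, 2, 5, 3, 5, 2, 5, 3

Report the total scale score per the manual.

31

Convert to 0–6: 2, 3, 5, 1, 2, 1, 4, 2, 4, 1, 4, 2
Reverse-coded (reversed = (0+6) − raw = 6 − raw):
  item 2: 6 − 3 = 3
  item 3: 6 − 5 = 1
  item 5: 6 − 2 = 4
  item 6: 6 − 1 = 5
  item 7: 6 − 4 = 2
Scored: 2, 3, 1, 1, 4, 5, 2, 2, 4, 1, 4, 2
Total = 31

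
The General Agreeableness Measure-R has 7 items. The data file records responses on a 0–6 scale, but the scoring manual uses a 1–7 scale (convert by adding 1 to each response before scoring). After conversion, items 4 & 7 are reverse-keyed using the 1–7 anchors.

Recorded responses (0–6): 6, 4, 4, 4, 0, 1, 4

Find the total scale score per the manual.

Convert to 1–7: 7, 5, 5, 5, 1, 2, 5
Reverse-coded (reverse-coded value = 8 − response):
  item 4: 8 − 5 = 3
  item 7: 8 − 5 = 3
Scored: 7, 5, 5, 3, 1, 2, 3
Total = 26

26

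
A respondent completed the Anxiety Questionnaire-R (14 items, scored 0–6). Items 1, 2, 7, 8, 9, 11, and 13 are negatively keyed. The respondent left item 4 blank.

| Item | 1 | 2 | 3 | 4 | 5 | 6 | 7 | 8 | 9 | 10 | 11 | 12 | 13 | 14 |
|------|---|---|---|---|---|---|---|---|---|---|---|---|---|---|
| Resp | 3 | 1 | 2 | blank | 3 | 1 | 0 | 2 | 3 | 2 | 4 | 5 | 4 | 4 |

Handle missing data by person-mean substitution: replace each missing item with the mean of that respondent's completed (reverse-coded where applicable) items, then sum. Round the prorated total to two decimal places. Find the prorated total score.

Reverse-coded (on a 0–6 scale, reversed = 6 − raw):
  item 1: 6 − 3 = 3
  item 2: 6 − 1 = 5
  item 7: 6 − 0 = 6
  item 8: 6 − 2 = 4
  item 9: 6 − 3 = 3
  item 11: 6 − 4 = 2
  item 13: 6 − 4 = 2
Completed scored items (13 of 14): 3, 5, 2, 3, 1, 6, 4, 3, 2, 2, 5, 2, 4; sum = 42.
Person mean = 42 / 13 ≈ 3.2308
Prorated total = (42 / 13) × 14 = 45.23 (to 2 dp)

45.23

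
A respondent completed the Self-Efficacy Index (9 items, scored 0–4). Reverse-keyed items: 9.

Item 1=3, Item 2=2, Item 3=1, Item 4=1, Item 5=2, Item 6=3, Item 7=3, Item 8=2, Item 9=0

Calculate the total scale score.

21

Raw sum = 17. Reverse-keyed items: 9; their raw sum = 0.
Each reversal replaces raw with 4 − raw, changing the total by 4 − 2·raw per item.
Total = 17 + 1·4 − 2·0 = 17 + 4 − 0 = 21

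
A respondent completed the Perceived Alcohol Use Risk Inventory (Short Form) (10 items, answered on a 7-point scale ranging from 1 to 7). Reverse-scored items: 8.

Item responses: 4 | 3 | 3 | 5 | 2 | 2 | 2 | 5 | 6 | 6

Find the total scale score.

36

Reverse-scored items use 8 − raw:
  item 8: 8 − 5 = 3
Scored responses: 4, 3, 3, 5, 2, 2, 2, 3, 6, 6
Total = 4 + 3 + 3 + 5 + 2 + 2 + 2 + 3 + 6 + 6 = 36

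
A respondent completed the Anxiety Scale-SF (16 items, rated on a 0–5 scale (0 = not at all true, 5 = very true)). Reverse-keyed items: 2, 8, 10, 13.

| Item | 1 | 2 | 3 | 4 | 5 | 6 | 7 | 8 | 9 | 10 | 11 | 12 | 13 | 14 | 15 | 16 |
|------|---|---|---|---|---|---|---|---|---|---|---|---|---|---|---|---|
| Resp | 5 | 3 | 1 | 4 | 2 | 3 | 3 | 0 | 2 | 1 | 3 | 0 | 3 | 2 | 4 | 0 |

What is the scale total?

42

Reverse-keyed items use 5 − raw:
  item 2: 5 − 3 = 2
  item 8: 5 − 0 = 5
  item 10: 5 − 1 = 4
  item 13: 5 − 3 = 2
Scored items: 5, 2, 1, 4, 2, 3, 3, 5, 2, 4, 3, 0, 2, 2, 4, 0
Total = 5 + 2 + 1 + 4 + 2 + 3 + 3 + 5 + 2 + 4 + 3 + 0 + 2 + 2 + 4 + 0 = 42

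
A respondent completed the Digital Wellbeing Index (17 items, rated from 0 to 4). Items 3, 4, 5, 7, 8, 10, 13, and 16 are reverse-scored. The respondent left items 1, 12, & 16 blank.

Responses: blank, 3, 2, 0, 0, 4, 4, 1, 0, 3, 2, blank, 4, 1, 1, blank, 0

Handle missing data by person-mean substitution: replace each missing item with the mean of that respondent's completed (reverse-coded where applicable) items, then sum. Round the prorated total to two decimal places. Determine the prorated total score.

30.36

Reverse-coded (reverse-coded value = 4 − response):
  item 3: 4 − 2 = 2
  item 4: 4 − 0 = 4
  item 5: 4 − 0 = 4
  item 7: 4 − 4 = 0
  item 8: 4 − 1 = 3
  item 10: 4 − 3 = 1
  item 13: 4 − 4 = 0
Completed scored items (14 of 17): 3, 2, 4, 4, 4, 0, 3, 0, 1, 2, 0, 1, 1, 0; sum = 25.
Person mean = 25 / 14 ≈ 1.7857
Prorated total = (25 / 14) × 17 = 30.36 (to 2 dp)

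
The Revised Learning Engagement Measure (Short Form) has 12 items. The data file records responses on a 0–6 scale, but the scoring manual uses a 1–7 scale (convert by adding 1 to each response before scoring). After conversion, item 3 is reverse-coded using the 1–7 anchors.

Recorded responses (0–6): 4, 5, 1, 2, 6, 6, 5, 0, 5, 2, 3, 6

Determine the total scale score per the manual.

61

Convert to 1–7: 5, 6, 2, 3, 7, 7, 6, 1, 6, 3, 4, 7
Reverse-coded (reversed = (1+7) − raw = 8 − raw):
  item 3: 8 − 2 = 6
Scored: 5, 6, 6, 3, 7, 7, 6, 1, 6, 3, 4, 7
Total = 61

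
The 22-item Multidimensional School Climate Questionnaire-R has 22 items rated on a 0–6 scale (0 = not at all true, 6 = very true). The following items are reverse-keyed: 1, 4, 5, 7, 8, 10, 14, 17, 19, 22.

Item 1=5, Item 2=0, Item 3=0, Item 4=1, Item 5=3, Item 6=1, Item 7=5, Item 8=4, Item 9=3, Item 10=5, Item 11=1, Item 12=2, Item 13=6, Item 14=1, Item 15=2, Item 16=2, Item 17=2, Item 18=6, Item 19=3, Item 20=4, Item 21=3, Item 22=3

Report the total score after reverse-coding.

58

Reverse-coded items (reverse-coded value = 6 − response):
  item 1: 6 − 5 = 1
  item 4: 6 − 1 = 5
  item 5: 6 − 3 = 3
  item 7: 6 − 5 = 1
  item 8: 6 − 4 = 2
  item 10: 6 − 5 = 1
  item 14: 6 − 1 = 5
  item 17: 6 − 2 = 4
  item 19: 6 − 3 = 3
  item 22: 6 − 3 = 3
Scored items: 1, 0, 0, 5, 3, 1, 1, 2, 3, 1, 1, 2, 6, 5, 2, 2, 4, 6, 3, 4, 3, 3
Total = 1 + 0 + 0 + 5 + 3 + 1 + 1 + 2 + 3 + 1 + 1 + 2 + 6 + 5 + 2 + 2 + 4 + 6 + 3 + 4 + 3 + 3 = 58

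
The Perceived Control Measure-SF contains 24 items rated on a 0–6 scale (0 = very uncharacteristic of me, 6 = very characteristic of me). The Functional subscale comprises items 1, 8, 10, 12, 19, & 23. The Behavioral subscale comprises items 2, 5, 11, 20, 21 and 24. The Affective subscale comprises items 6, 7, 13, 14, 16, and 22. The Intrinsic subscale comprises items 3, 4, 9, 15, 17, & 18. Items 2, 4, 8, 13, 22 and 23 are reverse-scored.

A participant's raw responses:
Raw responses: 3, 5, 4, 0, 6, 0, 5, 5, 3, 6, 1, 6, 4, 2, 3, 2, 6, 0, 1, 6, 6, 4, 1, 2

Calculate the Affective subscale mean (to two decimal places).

2.17

Affective items: 6, 7, 13, 14, 16, 22.
Of these, items 13 & 22 are reverse-scored; reversed = (0+6) − raw = 6 − raw.
  item 6: 0
  item 7: 5
  item 13: 6 − 4 = 2
  item 14: 2
  item 16: 2
  item 22: 6 − 4 = 2
Sum = 0 + 5 + 2 + 2 + 2 + 2 = 13
Mean = 13 / 6 = 2.17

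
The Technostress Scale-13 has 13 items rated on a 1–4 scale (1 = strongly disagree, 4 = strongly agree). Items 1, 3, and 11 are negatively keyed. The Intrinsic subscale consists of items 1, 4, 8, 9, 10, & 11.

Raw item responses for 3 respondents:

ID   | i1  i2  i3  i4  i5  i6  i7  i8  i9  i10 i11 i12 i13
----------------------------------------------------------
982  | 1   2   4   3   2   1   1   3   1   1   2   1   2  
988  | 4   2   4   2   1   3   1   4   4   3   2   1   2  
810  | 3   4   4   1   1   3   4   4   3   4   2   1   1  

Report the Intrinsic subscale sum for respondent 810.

17

Respondent 810 raw: 3, 4, 4, 1, 1, 3, 4, 4, 3, 4, 2, 1, 1.
Intrinsic items: 1, 4, 8, 9, 10, 11.
Reverse-coded (reversed = (1+4) − raw = 5 − raw):
  item 1: 5 − 3 = 2
  item 4: 1
  item 8: 4
  item 9: 3
  item 10: 4
  item 11: 5 − 2 = 3
Sum = 2 + 1 + 4 + 3 + 4 + 3 = 17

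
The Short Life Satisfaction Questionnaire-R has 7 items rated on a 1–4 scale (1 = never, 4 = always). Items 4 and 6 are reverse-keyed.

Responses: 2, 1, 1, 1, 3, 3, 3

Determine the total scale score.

Apply reverse scoring (reverse-coded value = 5 − response):
  item 4: 5 − 1 = 4
  item 6: 5 − 3 = 2
After reverse-coding: 2, 1, 1, 4, 3, 2, 3
Total = 2 + 1 + 1 + 4 + 3 + 2 + 3 = 16

16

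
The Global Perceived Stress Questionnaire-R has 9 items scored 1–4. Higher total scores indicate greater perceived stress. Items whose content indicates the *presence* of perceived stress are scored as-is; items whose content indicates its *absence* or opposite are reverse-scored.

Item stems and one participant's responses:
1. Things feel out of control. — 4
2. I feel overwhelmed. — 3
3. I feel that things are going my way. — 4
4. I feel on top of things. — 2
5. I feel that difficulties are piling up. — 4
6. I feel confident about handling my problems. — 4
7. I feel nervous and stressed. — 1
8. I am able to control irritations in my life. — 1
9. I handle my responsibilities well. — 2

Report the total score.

Items 3, 4, 6, 8, 9 describe the absence/opposite of perceived stress → reverse-score.
on a 1–4 scale, reversed = 5 − raw.
  item 1: 4
  item 2: 3
  item 3: 5 − 4 = 1
  item 4: 5 − 2 = 3
  item 5: 4
  item 6: 5 − 4 = 1
  item 7: 1
  item 8: 5 − 1 = 4
  item 9: 5 − 2 = 3
Total = 4 + 3 + 1 + 3 + 4 + 1 + 1 + 4 + 3 = 24

24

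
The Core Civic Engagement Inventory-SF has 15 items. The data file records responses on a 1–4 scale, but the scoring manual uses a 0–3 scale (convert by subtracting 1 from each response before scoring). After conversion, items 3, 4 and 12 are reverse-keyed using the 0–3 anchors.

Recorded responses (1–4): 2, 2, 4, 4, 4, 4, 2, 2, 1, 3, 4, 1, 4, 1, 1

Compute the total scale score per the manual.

Convert to 0–3: 1, 1, 3, 3, 3, 3, 1, 1, 0, 2, 3, 0, 3, 0, 0
Reverse-coded (reversed = (0+3) − raw = 3 − raw):
  item 3: 3 − 3 = 0
  item 4: 3 − 3 = 0
  item 12: 3 − 0 = 3
Scored: 1, 1, 0, 0, 3, 3, 1, 1, 0, 2, 3, 3, 3, 0, 0
Total = 21

21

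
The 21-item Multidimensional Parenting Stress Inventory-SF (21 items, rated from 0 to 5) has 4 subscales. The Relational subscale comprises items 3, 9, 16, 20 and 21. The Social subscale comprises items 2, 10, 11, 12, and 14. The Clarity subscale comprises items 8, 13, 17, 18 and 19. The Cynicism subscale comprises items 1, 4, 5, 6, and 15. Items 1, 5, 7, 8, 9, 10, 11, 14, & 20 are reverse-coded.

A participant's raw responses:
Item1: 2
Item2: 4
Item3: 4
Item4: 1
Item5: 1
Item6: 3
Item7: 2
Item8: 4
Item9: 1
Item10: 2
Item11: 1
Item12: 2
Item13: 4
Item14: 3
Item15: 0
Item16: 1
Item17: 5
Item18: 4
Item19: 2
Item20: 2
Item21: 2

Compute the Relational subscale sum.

Relational items: 3, 9, 16, 20, 21.
Of these, items 9 & 20 are reverse-coded; reversed = (0+5) − raw = 5 − raw.
  item 3: 4
  item 9: 5 − 1 = 4
  item 16: 1
  item 20: 5 − 2 = 3
  item 21: 2
Sum = 4 + 4 + 1 + 3 + 2 = 14

14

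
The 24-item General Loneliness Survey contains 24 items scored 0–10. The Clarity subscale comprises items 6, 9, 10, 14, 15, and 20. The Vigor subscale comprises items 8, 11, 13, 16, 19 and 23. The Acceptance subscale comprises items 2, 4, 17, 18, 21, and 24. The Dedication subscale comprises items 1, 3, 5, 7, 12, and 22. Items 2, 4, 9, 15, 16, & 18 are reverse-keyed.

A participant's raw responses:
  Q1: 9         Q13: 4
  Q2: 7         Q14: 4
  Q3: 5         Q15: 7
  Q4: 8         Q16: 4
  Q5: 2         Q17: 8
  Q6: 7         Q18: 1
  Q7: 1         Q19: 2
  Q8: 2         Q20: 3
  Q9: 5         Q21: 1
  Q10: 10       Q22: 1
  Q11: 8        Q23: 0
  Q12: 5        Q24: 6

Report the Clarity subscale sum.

32

Clarity items: 6, 9, 10, 14, 15, 20.
Of these, items 9 and 15 are reverse-keyed; reverse-coded value = 10 − response.
  item 6: 7
  item 9: 10 − 5 = 5
  item 10: 10
  item 14: 4
  item 15: 10 − 7 = 3
  item 20: 3
Sum = 7 + 5 + 10 + 4 + 3 + 3 = 32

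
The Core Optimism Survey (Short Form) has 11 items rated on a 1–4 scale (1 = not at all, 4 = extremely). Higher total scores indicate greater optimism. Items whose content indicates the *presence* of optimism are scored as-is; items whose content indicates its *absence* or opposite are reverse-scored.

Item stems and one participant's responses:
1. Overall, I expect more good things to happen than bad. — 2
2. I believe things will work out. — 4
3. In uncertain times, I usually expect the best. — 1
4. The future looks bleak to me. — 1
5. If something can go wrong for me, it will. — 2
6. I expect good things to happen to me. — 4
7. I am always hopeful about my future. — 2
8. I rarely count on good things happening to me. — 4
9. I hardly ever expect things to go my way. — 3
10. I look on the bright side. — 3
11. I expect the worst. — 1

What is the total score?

Items 4, 5, 8, 9, 11 describe the absence/opposite of optimism → reverse-score.
reversed = (1+4) − raw = 5 − raw.
  item 1: 2
  item 2: 4
  item 3: 1
  item 4: 5 − 1 = 4
  item 5: 5 − 2 = 3
  item 6: 4
  item 7: 2
  item 8: 5 − 4 = 1
  item 9: 5 − 3 = 2
  item 10: 3
  item 11: 5 − 1 = 4
Total = 2 + 4 + 1 + 4 + 3 + 4 + 2 + 1 + 2 + 3 + 4 = 30

30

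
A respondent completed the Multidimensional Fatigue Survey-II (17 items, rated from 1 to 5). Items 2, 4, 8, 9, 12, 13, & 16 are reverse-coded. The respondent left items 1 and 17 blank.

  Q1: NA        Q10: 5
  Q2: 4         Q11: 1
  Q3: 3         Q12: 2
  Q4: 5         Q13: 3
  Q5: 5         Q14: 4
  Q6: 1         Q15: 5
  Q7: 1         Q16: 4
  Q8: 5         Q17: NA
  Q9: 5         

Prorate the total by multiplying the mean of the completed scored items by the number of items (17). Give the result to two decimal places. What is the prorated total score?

Reverse-coded (reverse-coded value = 6 − response):
  item 2: 6 − 4 = 2
  item 4: 6 − 5 = 1
  item 8: 6 − 5 = 1
  item 9: 6 − 5 = 1
  item 12: 6 − 2 = 4
  item 13: 6 − 3 = 3
  item 16: 6 − 4 = 2
Completed scored items (15 of 17): 2, 3, 1, 5, 1, 1, 1, 1, 5, 1, 4, 3, 4, 5, 2; sum = 39.
Person mean = 39 / 15 ≈ 2.6000
Prorated total = (39 / 15) × 17 = 44.20 (to 2 dp)

44.20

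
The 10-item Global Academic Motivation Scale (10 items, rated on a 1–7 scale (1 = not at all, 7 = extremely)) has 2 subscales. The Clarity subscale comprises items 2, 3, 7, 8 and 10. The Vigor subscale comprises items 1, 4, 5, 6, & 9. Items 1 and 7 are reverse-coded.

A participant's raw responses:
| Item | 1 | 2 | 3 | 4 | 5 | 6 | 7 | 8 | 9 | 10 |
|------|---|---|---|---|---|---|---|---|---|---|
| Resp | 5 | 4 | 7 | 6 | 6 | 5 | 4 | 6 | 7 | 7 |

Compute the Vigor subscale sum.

27

Vigor items: 1, 4, 5, 6, 9.
Of these, item 1 is reverse-coded; reversed = (1+7) − raw = 8 − raw.
  item 1: 8 − 5 = 3
  item 4: 6
  item 5: 6
  item 6: 5
  item 9: 7
Sum = 3 + 6 + 6 + 5 + 7 = 27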